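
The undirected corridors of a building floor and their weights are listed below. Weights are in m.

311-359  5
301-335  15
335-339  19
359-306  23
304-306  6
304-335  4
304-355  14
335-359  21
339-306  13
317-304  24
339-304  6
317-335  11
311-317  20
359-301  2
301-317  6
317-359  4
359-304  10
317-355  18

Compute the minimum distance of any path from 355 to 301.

24 m

Settle nodes by increasing distance from 355:
355: 0
304: 14  (via 355)
317: 18  (via 355)
335: 18  (via 304)
339: 20  (via 304)
306: 20  (via 304)
359: 22  (via 317)
301: 24  (via 317)
Shortest route: 355–317–301 = 24 m.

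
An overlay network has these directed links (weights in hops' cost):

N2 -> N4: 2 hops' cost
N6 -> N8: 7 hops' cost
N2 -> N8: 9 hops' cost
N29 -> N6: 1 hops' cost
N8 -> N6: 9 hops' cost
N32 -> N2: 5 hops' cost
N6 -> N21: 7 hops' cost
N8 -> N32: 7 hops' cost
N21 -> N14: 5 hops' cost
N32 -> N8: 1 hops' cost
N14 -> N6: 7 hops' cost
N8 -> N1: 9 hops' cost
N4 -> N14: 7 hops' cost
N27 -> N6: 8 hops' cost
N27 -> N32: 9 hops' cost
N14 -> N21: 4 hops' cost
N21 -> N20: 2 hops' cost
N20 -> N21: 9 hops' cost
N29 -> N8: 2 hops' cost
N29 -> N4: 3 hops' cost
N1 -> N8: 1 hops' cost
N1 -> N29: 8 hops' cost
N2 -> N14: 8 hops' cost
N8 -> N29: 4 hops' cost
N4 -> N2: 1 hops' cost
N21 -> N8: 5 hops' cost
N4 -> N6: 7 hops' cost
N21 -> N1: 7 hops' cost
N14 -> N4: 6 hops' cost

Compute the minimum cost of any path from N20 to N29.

Candidate routes:
N20–N21–N8–N29: 9+5+4 = 18
N20–N21–N1–N29: 9+7+8 = 24
N20–N21–N1–N8–N29: 9+7+1+4 = 21
The minimum is 18 hops' cost via N20–N21–N8–N29.

18 hops' cost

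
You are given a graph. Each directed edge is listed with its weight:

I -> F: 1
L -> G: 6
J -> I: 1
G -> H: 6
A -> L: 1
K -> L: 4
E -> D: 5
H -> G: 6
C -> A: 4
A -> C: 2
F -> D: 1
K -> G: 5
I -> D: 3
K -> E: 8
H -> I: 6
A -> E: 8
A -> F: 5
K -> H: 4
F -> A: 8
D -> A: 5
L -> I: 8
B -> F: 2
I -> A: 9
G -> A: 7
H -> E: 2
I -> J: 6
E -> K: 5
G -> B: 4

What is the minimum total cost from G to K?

13

Running Dijkstra from G:
G: 0
B: 4  (via G)
F: 6  (via B)
H: 6  (via G)
A: 7  (via G)
D: 7  (via F)
E: 8  (via H)
L: 8  (via A)
C: 9  (via A)
I: 12  (via H)
K: 13  (via E)
Shortest route: G → H → E → K = 13.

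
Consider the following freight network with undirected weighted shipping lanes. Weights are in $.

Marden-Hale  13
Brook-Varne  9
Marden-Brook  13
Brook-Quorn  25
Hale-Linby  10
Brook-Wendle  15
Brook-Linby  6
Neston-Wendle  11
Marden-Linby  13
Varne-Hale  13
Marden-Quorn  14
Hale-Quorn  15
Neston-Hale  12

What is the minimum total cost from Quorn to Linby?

$25

Candidate routes:
Quorn–Marden–Linby: 14+13 = 27
Quorn–Marden–Brook–Linby: 14+13+6 = 33
Quorn–Brook–Linby: 25+6 = 31
Quorn–Hale–Linby: 15+10 = 25
Cheapest is Quorn–Hale–Linby at $25.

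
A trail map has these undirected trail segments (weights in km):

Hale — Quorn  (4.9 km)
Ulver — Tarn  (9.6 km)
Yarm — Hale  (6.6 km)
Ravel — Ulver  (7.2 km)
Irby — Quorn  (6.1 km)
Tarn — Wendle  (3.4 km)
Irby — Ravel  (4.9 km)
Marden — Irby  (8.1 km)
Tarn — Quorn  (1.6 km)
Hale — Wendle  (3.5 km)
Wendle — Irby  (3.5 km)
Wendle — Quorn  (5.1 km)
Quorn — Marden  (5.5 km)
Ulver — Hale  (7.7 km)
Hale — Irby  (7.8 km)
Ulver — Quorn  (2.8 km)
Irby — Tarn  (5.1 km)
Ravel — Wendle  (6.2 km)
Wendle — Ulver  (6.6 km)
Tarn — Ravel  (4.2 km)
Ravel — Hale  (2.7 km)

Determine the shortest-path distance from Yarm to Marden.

17 km

Shortest distances from Yarm:
Yarm: 0
Hale: 6.6  (via Yarm)
Ravel: 9.3  (via Hale)
Wendle: 10.1  (via Hale)
Quorn: 11.5  (via Hale)
Tarn: 13.1  (via Quorn)
Irby: 13.6  (via Wendle)
Ulver: 14.3  (via Hale)
Marden: 17  (via Quorn)
Shortest route: Yarm–Hale–Quorn–Marden = 17 km.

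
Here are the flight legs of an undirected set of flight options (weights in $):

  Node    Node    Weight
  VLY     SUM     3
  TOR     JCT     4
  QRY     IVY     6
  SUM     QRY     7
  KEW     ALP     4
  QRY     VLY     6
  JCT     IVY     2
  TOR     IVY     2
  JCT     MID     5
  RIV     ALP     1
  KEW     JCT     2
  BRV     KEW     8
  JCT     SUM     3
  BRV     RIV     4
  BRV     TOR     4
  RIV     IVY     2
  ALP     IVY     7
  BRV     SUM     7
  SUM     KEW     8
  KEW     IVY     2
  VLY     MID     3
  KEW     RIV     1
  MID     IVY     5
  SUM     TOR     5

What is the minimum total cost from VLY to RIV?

$9

Enumerating some paths:
VLY - SUM - JCT - IVY - RIV: 3+3+2+2 = 10
VLY - MID - IVY - RIV: 3+5+2 = 10
VLY - SUM - JCT - KEW - RIV: 3+3+2+1 = 9
VLY - SUM - JCT - IVY - KEW - RIV: 3+3+2+2+1 = 11
Cheapest is VLY - SUM - JCT - KEW - RIV at $9.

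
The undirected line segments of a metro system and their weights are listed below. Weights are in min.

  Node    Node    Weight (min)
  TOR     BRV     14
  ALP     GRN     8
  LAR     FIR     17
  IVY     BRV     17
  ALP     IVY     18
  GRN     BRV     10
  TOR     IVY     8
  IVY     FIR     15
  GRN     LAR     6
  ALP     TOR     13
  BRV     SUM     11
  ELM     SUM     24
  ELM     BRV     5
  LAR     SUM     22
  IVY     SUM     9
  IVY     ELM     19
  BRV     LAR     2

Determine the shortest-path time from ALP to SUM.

27 min

Enumerating some paths:
ALP → GRN → LAR → BRV → SUM: 8+6+2+11 = 27
ALP → GRN → BRV → SUM: 8+10+11 = 29
Cheapest is ALP → GRN → LAR → BRV → SUM at 27 min.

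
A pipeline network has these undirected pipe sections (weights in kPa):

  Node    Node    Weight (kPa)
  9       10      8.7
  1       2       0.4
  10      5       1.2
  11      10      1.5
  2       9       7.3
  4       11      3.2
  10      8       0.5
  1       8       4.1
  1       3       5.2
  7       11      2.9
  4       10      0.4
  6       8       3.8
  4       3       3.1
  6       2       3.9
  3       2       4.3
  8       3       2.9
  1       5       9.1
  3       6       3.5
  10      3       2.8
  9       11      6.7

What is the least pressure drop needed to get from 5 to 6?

5.5 kPa

Candidate routes:
5 - 10 - 8 - 3 - 6: 1.2+0.5+2.9+3.5 = 8.1
5 - 10 - 8 - 6: 1.2+0.5+3.8 = 5.5
5 - 10 - 3 - 6: 1.2+2.8+3.5 = 7.5
The minimum is 5.5 kPa via 5 - 10 - 8 - 6.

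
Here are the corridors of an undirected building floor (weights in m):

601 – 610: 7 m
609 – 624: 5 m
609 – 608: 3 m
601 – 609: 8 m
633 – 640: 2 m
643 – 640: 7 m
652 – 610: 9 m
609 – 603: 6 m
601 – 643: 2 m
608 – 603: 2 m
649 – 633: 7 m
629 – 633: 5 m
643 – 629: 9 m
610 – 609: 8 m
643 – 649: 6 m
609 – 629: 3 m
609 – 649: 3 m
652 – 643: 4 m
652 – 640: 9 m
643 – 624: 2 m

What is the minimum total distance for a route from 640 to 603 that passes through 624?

Shortest 640→624: 640–643–624 = 9
Shortest 624→603: 624–609–608–603 = 10
Total via 624: 9 + 10 = 19 m.

19 m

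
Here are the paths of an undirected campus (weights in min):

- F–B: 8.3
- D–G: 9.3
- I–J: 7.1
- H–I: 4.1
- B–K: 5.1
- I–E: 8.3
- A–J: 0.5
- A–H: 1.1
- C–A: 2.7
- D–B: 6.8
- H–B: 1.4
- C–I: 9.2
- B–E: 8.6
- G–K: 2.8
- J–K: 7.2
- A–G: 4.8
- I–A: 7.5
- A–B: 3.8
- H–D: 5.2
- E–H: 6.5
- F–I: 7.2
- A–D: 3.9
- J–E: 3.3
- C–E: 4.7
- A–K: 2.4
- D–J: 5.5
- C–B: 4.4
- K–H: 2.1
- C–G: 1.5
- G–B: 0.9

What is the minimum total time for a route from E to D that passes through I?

17.4 min

Best E to I: E–I costing 8.3
Best I to D: I–H–A–D costing 9.1
Total via I: 8.3 + 9.1 = 17.4 min.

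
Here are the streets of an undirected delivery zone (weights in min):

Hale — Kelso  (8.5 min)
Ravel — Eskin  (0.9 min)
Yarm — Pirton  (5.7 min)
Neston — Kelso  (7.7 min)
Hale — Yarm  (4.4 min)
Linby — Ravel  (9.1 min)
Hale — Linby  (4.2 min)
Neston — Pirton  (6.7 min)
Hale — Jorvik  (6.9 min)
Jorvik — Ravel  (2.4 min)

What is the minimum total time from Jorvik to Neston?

23.1 min

Candidate routes:
Jorvik → Ravel → Linby → Hale → Yarm → Pirton → Neston: 2.4+9.1+4.2+4.4+5.7+6.7 = 32.5
Jorvik → Ravel → Linby → Hale → Kelso → Neston: 2.4+9.1+4.2+8.5+7.7 = 31.9
Jorvik → Hale → Yarm → Pirton → Neston: 6.9+4.4+5.7+6.7 = 23.7
Jorvik → Hale → Kelso → Neston: 6.9+8.5+7.7 = 23.1
Cheapest is Jorvik → Hale → Kelso → Neston at 23.1 min.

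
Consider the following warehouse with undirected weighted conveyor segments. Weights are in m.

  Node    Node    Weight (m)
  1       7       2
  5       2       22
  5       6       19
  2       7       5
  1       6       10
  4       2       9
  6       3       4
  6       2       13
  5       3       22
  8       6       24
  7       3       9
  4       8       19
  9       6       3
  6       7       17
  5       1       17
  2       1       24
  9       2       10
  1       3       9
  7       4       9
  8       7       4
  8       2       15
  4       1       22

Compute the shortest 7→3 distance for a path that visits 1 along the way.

Shortest 7→1: 7–1 = 2
Best 1 to 3: 1–3 costing 9
Total via 1: 2 + 9 = 11 m.

11 m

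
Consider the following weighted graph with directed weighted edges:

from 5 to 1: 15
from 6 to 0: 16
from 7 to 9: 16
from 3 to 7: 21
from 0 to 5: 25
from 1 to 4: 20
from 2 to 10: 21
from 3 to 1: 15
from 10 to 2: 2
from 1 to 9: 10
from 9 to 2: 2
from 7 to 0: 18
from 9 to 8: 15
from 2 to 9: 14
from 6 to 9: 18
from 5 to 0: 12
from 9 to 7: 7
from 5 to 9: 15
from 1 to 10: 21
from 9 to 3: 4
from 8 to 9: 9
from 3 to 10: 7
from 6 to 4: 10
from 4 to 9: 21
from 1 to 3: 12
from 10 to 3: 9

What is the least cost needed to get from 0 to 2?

42

Candidate routes:
0 - 5 - 9 - 2: 25+15+2 = 42
0 - 5 - 1 - 9 - 2: 25+15+10+2 = 52
Cheapest is 0 - 5 - 9 - 2 at 42.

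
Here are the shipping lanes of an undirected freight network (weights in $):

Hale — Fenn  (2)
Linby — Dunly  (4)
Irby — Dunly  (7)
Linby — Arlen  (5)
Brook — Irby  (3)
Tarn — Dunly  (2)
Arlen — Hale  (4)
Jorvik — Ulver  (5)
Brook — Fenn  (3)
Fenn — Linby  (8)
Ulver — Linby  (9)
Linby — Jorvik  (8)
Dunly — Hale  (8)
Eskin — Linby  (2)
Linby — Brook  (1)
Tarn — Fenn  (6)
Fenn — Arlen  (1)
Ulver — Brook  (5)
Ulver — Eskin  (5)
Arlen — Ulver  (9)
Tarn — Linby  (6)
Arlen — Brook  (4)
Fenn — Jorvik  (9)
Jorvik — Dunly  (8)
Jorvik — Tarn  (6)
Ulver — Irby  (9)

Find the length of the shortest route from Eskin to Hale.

Running Dijkstra from Eskin:
Eskin: 0
Linby: 2  (via Eskin)
Brook: 3  (via Linby)
Ulver: 5  (via Eskin)
Dunly: 6  (via Linby)
Irby: 6  (via Brook)
Fenn: 6  (via Brook)
Arlen: 7  (via Linby)
Hale: 8  (via Fenn)
Shortest route: Eskin → Linby → Brook → Fenn → Hale = $8.

$8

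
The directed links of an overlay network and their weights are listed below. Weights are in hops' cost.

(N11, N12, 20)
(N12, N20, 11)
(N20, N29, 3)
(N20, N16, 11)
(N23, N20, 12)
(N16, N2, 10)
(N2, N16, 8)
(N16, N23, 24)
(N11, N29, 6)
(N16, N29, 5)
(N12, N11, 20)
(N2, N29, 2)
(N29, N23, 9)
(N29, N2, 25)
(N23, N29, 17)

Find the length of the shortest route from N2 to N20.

Settle nodes by increasing distance from N2:
N2: 0
N29: 2  (via N2)
N16: 8  (via N2)
N23: 11  (via N29)
N20: 23  (via N23)
Shortest route: N2 → N29 → N23 → N20 = 23 hops' cost.

23 hops' cost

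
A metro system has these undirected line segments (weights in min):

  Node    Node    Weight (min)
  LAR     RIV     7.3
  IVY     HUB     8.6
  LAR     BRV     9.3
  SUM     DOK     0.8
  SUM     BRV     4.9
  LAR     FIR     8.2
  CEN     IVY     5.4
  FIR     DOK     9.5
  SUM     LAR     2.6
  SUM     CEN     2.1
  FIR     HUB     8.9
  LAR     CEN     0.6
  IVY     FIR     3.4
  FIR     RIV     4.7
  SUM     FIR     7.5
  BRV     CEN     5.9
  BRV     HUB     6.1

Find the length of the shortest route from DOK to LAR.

Candidate routes:
DOK → SUM → CEN → LAR: 0.8+2.1+0.6 = 3.5
DOK → SUM → LAR: 0.8+2.6 = 3.4
Cheapest is DOK → SUM → LAR at 3.4 min.

3.4 min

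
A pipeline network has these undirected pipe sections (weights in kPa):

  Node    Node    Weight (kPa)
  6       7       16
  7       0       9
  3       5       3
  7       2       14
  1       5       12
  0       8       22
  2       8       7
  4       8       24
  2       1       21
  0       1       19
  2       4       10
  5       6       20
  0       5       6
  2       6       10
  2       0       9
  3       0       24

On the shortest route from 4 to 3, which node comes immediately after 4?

Candidate routes:
4–2–0–5–3: 10+9+6+3 = 28
4–2–7–0–5–3: 10+14+9+6+3 = 42
Cheapest is 4–2–0–5–3 at 28 kPa.
So from 4 the first move is to 2.

2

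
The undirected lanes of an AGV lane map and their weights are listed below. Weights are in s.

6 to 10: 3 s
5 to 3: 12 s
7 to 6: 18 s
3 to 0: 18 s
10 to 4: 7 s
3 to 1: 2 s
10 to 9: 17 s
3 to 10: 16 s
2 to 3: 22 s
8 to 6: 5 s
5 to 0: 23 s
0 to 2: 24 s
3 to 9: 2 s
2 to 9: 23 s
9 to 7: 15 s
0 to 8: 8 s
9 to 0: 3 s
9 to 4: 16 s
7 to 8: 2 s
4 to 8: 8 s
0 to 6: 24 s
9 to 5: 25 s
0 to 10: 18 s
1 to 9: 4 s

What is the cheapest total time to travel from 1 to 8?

Settle nodes by increasing distance from 1:
1: 0
3: 2  (via 1)
9: 4  (via 1)
0: 7  (via 9)
5: 14  (via 3)
8: 15  (via 0)
Shortest route: 1–9–0–8 = 15 s.

15 s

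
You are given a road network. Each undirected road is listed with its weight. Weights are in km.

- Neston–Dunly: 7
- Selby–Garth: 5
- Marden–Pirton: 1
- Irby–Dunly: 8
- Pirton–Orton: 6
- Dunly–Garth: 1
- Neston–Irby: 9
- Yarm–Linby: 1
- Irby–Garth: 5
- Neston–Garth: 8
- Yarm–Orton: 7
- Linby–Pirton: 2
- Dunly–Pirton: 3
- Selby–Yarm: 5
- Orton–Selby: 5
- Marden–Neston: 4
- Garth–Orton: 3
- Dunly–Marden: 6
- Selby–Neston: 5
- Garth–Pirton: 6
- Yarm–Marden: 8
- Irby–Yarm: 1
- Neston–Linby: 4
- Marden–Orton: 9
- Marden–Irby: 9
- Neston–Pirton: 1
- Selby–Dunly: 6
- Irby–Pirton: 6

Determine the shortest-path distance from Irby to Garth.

5 km

Enumerating some paths:
Irby - Garth: 5 = 5
Irby - Pirton - Dunly - Garth: 6+3+1 = 10
Irby - Yarm - Linby - Pirton - Dunly - Garth: 1+1+2+3+1 = 8
Irby - Dunly - Garth: 8+1 = 9
The minimum is 5 km via Irby - Garth.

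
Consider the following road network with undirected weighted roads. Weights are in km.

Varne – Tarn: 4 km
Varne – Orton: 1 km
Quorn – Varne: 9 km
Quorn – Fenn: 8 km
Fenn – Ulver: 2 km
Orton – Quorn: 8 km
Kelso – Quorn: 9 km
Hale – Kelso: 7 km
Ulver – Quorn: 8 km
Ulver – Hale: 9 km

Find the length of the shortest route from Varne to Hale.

Shortest distances from Varne:
Varne: 0
Orton: 1  (via Varne)
Tarn: 4  (via Varne)
Quorn: 9  (via Varne)
Fenn: 17  (via Quorn)
Ulver: 17  (via Quorn)
Kelso: 18  (via Quorn)
Hale: 25  (via Kelso)
Shortest route: Varne–Quorn–Kelso–Hale = 25 km.

25 km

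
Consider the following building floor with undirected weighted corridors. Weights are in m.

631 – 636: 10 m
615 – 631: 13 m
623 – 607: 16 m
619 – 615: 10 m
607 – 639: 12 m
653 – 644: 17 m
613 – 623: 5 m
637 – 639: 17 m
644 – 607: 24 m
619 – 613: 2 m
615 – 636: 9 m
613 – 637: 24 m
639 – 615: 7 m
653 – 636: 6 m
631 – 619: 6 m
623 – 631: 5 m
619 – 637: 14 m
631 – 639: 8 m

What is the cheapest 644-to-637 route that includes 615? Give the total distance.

Best 644 to 615: 644–653–636–615 costing 32
Shortest 615→637: 615–639–637 = 24
Total via 615: 32 + 24 = 56 m.

56 m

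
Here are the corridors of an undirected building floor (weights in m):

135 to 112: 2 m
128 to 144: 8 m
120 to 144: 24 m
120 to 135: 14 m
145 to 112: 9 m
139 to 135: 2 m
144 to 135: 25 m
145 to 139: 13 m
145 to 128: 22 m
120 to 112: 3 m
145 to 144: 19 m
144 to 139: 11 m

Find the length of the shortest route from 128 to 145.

22 m

Enumerating some paths:
128 → 144 → 139 → 135 → 112 → 145: 8+11+2+2+9 = 32
128 → 144 → 139 → 145: 8+11+13 = 32
128 → 144 → 145: 8+19 = 27
128 → 145: 22 = 22
Cheapest is 128 → 145 at 22 m.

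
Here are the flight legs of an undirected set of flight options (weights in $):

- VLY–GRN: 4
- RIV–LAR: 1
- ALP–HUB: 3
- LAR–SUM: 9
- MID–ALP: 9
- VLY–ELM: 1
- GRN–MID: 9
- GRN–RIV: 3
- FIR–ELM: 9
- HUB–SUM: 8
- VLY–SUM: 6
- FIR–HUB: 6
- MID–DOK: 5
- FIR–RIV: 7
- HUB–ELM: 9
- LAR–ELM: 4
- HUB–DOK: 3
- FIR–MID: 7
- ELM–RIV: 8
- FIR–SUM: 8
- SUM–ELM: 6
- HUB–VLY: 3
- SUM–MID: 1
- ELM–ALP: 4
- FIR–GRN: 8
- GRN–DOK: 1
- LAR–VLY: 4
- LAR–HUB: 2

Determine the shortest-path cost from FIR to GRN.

$8

Compare a few routes:
FIR - GRN: 8 = 8
FIR - HUB - DOK - GRN: 6+3+1 = 10
The minimum is $8 via FIR - GRN.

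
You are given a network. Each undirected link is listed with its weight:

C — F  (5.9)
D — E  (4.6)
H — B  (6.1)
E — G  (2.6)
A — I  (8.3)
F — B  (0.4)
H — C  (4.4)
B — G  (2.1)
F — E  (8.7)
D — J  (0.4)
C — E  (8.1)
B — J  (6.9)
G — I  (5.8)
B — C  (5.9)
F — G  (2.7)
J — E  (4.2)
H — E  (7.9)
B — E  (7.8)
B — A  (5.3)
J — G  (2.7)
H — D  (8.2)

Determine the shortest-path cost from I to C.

13.8

Enumerating some paths:
I - G - F - C: 5.8+2.7+5.9 = 14.4
I - G - B - C: 5.8+2.1+5.9 = 13.8
I - G - B - F - C: 5.8+2.1+0.4+5.9 = 14.2
Cheapest is I - G - B - C at 13.8.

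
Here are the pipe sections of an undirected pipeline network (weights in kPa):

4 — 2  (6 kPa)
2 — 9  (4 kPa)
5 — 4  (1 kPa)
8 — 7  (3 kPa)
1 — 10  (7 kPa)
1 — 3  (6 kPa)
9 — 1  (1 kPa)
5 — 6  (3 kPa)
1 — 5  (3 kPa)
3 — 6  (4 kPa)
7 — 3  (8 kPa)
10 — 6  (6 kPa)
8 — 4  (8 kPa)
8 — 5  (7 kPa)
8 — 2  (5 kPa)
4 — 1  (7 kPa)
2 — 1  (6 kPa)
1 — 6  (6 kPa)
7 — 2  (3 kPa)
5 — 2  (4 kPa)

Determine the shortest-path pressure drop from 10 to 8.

16 kPa

Running Dijkstra from 10:
10: 0
6: 6  (via 10)
1: 7  (via 10)
9: 8  (via 1)
5: 9  (via 6)
3: 10  (via 6)
4: 10  (via 5)
2: 12  (via 9)
7: 15  (via 2)
8: 16  (via 5)
Shortest route: 10–6–5–8 = 16 kPa.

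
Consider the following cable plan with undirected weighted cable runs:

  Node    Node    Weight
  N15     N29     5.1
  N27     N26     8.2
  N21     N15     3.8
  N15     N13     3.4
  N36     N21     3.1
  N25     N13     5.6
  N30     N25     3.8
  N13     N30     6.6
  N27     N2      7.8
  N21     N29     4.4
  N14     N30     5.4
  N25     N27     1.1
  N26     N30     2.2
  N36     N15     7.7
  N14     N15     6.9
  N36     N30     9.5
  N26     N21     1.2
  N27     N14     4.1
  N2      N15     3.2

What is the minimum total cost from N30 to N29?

7.8

Shortest distances from N30:
N30: 0
N26: 2.2  (via N30)
N21: 3.4  (via N26)
N25: 3.8  (via N30)
N27: 4.9  (via N25)
N14: 5.4  (via N30)
N36: 6.5  (via N21)
N13: 6.6  (via N30)
N15: 7.2  (via N21)
N29: 7.8  (via N21)
Shortest route: N30–N26–N21–N29 = 7.8.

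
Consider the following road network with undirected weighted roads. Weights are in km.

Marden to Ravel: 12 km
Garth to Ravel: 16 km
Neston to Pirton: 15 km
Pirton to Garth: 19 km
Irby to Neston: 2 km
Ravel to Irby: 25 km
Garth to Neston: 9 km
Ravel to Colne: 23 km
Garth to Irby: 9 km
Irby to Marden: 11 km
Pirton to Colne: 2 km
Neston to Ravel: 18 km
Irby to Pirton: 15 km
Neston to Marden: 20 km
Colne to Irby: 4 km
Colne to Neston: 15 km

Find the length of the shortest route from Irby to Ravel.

Shortest distances from Irby:
Irby: 0
Neston: 2  (via Irby)
Colne: 4  (via Irby)
Pirton: 6  (via Colne)
Garth: 9  (via Irby)
Marden: 11  (via Irby)
Ravel: 20  (via Neston)
Shortest route: Irby → Neston → Ravel = 20 km.

20 km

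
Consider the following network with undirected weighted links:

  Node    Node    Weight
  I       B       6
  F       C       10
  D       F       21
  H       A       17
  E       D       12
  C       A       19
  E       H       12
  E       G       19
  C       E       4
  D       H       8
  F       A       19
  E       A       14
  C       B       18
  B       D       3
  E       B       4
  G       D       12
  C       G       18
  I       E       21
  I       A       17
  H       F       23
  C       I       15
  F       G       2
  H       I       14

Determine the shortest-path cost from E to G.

Shortest distances from E:
E: 0
B: 4  (via E)
C: 4  (via E)
D: 7  (via B)
I: 10  (via B)
H: 12  (via E)
A: 14  (via E)
F: 14  (via C)
G: 16  (via F)
Shortest route: E–C–F–G = 16.

16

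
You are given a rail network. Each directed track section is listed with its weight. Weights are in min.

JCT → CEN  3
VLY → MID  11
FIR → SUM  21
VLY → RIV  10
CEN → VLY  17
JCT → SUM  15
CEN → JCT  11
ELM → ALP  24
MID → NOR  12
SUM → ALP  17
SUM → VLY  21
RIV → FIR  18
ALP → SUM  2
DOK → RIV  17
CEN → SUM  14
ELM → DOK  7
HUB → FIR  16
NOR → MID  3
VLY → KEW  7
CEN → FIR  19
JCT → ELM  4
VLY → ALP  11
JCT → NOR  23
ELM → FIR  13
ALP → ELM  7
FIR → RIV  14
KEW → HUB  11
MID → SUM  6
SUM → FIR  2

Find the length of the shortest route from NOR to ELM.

Candidate routes:
NOR - MID - SUM - VLY - ALP - ELM: 3+6+21+11+7 = 48
NOR - MID - SUM - ALP - ELM: 3+6+17+7 = 33
Cheapest is NOR - MID - SUM - ALP - ELM at 33 min.

33 min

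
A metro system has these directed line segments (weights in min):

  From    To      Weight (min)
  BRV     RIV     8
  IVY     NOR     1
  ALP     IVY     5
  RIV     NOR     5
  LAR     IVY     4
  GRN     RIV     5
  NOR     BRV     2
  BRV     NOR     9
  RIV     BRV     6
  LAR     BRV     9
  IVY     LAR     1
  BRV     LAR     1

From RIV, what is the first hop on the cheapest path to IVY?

Enumerating some paths:
RIV–BRV–LAR–IVY: 6+1+4 = 11
RIV–NOR–BRV–LAR–IVY: 5+2+1+4 = 12
The minimum is 11 min via RIV–BRV–LAR–IVY.
So from RIV the first move is to BRV.

BRV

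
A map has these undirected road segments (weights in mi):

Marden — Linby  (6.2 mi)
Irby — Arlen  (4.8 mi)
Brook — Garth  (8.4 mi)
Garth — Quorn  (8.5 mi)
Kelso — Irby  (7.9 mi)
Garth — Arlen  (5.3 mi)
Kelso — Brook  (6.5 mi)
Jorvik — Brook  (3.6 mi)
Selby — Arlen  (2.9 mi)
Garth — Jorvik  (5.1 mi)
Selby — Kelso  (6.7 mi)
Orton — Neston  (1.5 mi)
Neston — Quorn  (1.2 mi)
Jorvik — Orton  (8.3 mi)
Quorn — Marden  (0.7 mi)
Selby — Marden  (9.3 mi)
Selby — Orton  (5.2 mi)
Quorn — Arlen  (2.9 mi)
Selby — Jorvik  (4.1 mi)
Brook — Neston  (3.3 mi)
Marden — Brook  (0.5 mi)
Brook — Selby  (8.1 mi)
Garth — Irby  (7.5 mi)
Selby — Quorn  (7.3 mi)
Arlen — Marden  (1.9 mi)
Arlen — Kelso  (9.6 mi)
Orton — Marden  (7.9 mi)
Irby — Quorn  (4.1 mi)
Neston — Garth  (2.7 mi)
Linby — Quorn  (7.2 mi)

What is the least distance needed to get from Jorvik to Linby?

10.3 mi

Enumerating some paths:
Jorvik - Brook - Neston - Quorn - Marden - Linby: 3.6+3.3+1.2+0.7+6.2 = 15
Jorvik - Brook - Marden - Linby: 3.6+0.5+6.2 = 10.3
Jorvik - Brook - Marden - Quorn - Linby: 3.6+0.5+0.7+7.2 = 12
The minimum is 10.3 mi via Jorvik - Brook - Marden - Linby.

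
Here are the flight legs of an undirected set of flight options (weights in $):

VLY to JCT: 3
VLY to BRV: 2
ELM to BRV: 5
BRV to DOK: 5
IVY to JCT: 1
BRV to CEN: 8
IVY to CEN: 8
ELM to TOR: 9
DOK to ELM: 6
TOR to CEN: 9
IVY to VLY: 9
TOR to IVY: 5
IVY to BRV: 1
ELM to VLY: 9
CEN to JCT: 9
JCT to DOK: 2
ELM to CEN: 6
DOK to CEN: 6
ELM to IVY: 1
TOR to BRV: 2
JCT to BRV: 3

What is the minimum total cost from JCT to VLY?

$3

Candidate routes:
JCT - IVY - BRV - VLY: 1+1+2 = 4
JCT - VLY: 3 = 3
The minimum is $3 via JCT - VLY.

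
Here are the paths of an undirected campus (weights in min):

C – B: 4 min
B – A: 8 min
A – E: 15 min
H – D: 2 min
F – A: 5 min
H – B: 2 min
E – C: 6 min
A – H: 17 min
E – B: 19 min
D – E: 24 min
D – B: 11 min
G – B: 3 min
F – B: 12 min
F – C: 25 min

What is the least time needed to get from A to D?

12 min

Running Dijkstra from A:
A: 0
F: 5  (via A)
B: 8  (via A)
H: 10  (via B)
G: 11  (via B)
C: 12  (via B)
D: 12  (via H)
Shortest route: A–B–H–D = 12 min.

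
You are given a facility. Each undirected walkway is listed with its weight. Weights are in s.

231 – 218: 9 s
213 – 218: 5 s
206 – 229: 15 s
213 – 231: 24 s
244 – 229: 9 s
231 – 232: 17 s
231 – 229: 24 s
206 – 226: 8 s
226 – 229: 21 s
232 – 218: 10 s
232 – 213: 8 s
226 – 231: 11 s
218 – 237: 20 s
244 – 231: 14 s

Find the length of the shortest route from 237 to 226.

Settle nodes by increasing distance from 237:
237: 0
218: 20  (via 237)
213: 25  (via 218)
231: 29  (via 218)
232: 30  (via 218)
226: 40  (via 231)
Shortest route: 237–218–231–226 = 40 s.

40 s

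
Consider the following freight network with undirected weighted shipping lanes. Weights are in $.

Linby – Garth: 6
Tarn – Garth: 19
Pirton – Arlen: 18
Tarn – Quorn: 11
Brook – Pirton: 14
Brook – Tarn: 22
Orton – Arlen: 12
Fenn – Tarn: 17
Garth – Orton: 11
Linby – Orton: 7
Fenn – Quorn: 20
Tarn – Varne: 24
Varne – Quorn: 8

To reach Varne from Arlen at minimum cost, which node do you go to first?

Orton

Compare a few routes:
Arlen–Orton–Linby–Garth–Tarn–Quorn–Varne: 12+7+6+19+11+8 = 63
Arlen–Orton–Garth–Tarn–Quorn–Varne: 12+11+19+11+8 = 61
The minimum is $61 via Arlen–Orton–Garth–Tarn–Quorn–Varne.
So from Arlen the first move is to Orton.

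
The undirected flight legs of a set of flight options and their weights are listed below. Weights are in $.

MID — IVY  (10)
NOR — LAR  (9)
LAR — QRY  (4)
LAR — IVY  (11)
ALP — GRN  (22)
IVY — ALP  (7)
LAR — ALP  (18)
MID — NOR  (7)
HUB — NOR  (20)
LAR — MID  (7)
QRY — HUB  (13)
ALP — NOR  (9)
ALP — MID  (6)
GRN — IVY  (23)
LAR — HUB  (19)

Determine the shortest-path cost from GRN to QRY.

$38

Compare a few routes:
GRN–IVY–LAR–QRY: 23+11+4 = 38
GRN–ALP–MID–LAR–QRY: 22+6+7+4 = 39
The minimum is $38 via GRN–IVY–LAR–QRY.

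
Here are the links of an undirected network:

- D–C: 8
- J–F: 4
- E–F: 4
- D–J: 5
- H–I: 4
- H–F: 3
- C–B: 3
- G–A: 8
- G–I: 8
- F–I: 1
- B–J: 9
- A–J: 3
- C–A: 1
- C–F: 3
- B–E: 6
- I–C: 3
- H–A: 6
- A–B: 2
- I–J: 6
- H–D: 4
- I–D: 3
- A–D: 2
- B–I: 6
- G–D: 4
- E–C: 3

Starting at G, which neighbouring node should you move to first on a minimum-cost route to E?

D

Enumerating some paths:
G - I - F - E: 8+1+4 = 13
G - D - I - F - E: 4+3+1+4 = 12
G - A - C - E: 8+1+3 = 12
G - D - A - C - E: 4+2+1+3 = 10
Cheapest is G - D - A - C - E at 10.
So from G the first move is to D.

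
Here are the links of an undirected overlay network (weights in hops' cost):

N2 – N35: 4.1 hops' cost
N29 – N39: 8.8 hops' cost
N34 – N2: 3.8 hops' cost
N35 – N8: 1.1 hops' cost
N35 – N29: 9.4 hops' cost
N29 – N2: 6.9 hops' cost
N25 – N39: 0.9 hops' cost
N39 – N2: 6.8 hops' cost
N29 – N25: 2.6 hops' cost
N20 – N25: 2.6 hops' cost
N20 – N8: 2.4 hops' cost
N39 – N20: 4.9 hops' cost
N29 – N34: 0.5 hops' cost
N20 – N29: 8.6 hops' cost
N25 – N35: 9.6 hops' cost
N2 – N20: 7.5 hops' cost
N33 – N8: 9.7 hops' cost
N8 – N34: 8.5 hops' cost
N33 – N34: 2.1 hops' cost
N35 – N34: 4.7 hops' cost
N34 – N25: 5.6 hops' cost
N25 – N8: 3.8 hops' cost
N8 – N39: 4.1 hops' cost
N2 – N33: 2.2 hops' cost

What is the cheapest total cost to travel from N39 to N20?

3.5 hops' cost

Running Dijkstra from N39:
N39: 0
N25: 0.9  (via N39)
N29: 3.5  (via N25)
N20: 3.5  (via N25)
Shortest route: N39 → N25 → N20 = 3.5 hops' cost.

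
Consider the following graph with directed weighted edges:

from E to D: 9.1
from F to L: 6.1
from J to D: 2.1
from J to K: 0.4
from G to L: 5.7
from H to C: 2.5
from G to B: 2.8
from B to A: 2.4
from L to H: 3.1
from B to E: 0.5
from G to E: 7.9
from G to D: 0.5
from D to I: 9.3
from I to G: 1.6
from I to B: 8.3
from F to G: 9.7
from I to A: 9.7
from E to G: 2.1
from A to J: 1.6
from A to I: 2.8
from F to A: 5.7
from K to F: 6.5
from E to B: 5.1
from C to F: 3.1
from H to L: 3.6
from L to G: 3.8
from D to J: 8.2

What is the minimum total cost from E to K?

Compare a few routes:
E–G–B–A–J–K: 2.1+2.8+2.4+1.6+0.4 = 9.3
E–B–A–J–K: 5.1+2.4+1.6+0.4 = 9.5
The minimum is 9.3 via E–G–B–A–J–K.

9.3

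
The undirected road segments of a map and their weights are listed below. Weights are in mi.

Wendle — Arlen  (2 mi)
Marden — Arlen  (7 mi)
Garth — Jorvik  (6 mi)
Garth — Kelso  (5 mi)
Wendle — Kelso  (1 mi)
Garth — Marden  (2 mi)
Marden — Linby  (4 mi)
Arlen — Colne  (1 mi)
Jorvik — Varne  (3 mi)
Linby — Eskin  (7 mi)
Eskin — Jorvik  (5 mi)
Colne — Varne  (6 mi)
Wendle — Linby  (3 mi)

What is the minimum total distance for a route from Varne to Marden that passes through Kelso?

17 mi

Best Varne to Kelso: Varne–Colne–Arlen–Wendle–Kelso costing 10
Best Kelso to Marden: Kelso–Garth–Marden costing 7
Total via Kelso: 10 + 7 = 17 mi.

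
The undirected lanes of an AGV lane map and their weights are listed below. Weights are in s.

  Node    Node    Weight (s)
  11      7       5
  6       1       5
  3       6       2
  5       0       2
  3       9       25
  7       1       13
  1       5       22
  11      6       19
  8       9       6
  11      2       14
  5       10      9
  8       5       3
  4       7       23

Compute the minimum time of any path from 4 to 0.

60 s

Enumerating some paths:
4–7–11–6–3–9–8–5–0: 23+5+19+2+25+6+3+2 = 85
4–7–1–6–3–9–8–5–0: 23+13+5+2+25+6+3+2 = 79
4–7–1–5–0: 23+13+22+2 = 60
4–7–11–6–1–5–0: 23+5+19+5+22+2 = 76
The minimum is 60 s via 4–7–1–5–0.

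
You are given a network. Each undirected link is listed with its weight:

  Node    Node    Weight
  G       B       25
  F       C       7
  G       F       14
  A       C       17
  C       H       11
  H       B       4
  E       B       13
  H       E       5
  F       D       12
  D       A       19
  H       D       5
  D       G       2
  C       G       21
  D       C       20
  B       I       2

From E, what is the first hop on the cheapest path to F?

Compare a few routes:
E → H → C → F: 5+11+7 = 23
E → H → D → F: 5+5+12 = 22
Cheapest is E → H → D → F at 22.
So from E the first move is to H.

H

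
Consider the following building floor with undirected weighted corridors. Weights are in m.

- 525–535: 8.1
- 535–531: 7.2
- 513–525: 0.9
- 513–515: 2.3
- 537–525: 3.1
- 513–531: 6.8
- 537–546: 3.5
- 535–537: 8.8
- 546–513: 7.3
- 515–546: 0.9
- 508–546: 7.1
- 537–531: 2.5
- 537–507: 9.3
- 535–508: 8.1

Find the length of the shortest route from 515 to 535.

Compare a few routes:
515–546–537–531–535: 0.9+3.5+2.5+7.2 = 14.1
515–546–537–535: 0.9+3.5+8.8 = 13.2
515–513–525–535: 2.3+0.9+8.1 = 11.3
The minimum is 11.3 m via 515–513–525–535.

11.3 m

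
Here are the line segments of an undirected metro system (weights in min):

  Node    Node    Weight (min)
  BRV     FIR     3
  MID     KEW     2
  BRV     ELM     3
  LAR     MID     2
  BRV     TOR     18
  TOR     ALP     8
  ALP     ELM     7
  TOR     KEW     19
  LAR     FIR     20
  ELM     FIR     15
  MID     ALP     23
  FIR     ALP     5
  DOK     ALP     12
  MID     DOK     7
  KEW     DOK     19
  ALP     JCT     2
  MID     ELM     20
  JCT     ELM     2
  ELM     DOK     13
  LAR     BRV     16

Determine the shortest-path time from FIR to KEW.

Settle nodes by increasing distance from FIR:
FIR: 0
BRV: 3  (via FIR)
ALP: 5  (via FIR)
ELM: 6  (via BRV)
JCT: 7  (via ALP)
TOR: 13  (via ALP)
DOK: 17  (via ALP)
LAR: 19  (via BRV)
MID: 21  (via LAR)
KEW: 23  (via MID)
Shortest route: FIR → BRV → LAR → MID → KEW = 23 min.

23 min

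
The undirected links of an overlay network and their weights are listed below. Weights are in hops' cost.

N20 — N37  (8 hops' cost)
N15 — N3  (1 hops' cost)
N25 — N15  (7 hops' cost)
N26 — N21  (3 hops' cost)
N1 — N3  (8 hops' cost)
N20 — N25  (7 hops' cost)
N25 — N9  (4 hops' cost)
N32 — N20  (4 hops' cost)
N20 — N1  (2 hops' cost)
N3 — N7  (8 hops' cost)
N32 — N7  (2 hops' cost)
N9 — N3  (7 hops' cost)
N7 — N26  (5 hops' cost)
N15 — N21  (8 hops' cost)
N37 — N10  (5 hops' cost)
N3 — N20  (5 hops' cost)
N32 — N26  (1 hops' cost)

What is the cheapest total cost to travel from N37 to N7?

Shortest distances from N37:
N37: 0
N10: 5  (via N37)
N20: 8  (via N37)
N1: 10  (via N20)
N32: 12  (via N20)
N26: 13  (via N32)
N3: 13  (via N20)
N15: 14  (via N3)
N7: 14  (via N32)
Shortest route: N37–N20–N32–N7 = 14 hops' cost.

14 hops' cost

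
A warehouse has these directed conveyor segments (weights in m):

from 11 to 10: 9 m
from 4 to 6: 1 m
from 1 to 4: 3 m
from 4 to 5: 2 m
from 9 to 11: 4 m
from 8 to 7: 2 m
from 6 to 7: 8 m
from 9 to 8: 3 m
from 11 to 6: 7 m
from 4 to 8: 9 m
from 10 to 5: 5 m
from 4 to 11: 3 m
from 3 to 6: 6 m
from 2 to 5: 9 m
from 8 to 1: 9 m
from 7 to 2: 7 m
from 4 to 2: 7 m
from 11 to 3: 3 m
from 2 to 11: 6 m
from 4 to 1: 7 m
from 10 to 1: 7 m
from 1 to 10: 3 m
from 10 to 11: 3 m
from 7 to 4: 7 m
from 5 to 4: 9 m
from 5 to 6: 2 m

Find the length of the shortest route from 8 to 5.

11 m

Candidate routes:
8–7–2–5: 2+7+9 = 18
8–7–4–5: 2+7+2 = 11
8–1–4–5: 9+3+2 = 14
8–1–10–5: 9+3+5 = 17
Cheapest is 8–7–4–5 at 11 m.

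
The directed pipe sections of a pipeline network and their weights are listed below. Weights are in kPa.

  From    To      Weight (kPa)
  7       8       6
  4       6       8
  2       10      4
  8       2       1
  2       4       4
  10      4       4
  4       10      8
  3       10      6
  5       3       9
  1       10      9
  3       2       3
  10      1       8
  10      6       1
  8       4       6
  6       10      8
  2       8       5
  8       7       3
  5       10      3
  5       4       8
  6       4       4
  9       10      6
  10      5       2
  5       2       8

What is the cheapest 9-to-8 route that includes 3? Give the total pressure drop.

25 kPa

Shortest 9→3: 9–10–5–3 = 17
Shortest 3→8: 3–2–8 = 8
Total via 3: 17 + 8 = 25 kPa.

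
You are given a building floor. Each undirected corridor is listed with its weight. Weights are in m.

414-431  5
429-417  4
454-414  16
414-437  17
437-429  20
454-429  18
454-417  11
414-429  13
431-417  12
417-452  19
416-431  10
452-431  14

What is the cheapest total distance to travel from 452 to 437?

Shortest distances from 452:
452: 0
431: 14  (via 452)
414: 19  (via 431)
417: 19  (via 452)
429: 23  (via 417)
416: 24  (via 431)
454: 30  (via 417)
437: 36  (via 414)
Shortest route: 452–431–414–437 = 36 m.

36 m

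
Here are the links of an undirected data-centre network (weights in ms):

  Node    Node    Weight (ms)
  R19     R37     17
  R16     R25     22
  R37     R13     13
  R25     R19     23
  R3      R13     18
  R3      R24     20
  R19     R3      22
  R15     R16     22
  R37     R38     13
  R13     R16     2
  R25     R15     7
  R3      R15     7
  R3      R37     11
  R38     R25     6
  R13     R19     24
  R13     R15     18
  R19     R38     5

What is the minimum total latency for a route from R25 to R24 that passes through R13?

Best R25 to R13: R25–R16–R13 costing 24
Shortest R13→R24: R13–R3–R24 = 38
Total via R13: 24 + 38 = 62 ms.

62 ms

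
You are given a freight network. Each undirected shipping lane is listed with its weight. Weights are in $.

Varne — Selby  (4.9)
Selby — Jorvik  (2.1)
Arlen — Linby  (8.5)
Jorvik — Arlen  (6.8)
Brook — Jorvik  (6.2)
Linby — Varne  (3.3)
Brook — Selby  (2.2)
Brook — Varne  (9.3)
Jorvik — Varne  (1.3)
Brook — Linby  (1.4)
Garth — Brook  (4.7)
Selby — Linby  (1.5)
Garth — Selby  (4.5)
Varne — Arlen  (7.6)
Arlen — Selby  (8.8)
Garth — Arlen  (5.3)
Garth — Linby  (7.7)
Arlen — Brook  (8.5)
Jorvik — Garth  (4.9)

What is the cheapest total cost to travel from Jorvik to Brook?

Compare a few routes:
Jorvik → Selby → Brook: 2.1+2.2 = 4.3
Jorvik → Selby → Linby → Brook: 2.1+1.5+1.4 = 5
The minimum is $4.3 via Jorvik → Selby → Brook.

$4.3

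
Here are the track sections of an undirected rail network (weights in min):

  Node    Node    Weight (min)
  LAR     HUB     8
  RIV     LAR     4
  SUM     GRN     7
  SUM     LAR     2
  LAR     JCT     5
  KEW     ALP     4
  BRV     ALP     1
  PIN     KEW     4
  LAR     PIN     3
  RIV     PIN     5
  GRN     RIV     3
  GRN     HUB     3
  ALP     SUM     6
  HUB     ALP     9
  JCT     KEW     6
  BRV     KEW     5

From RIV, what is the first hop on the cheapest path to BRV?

LAR

Enumerating some paths:
RIV–PIN–KEW–BRV: 5+4+5 = 14
RIV–PIN–KEW–ALP–BRV: 5+4+4+1 = 14
RIV–GRN–HUB–ALP–BRV: 3+3+9+1 = 16
RIV–LAR–SUM–ALP–BRV: 4+2+6+1 = 13
Cheapest is RIV–LAR–SUM–ALP–BRV at 13 min.
So from RIV the first move is to LAR.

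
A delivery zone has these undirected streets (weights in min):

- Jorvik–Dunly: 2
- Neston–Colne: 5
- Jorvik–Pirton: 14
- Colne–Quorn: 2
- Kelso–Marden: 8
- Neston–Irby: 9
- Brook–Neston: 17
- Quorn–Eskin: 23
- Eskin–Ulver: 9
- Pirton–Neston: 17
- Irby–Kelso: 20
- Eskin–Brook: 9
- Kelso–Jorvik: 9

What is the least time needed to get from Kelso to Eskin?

Settle nodes by increasing distance from Kelso:
Kelso: 0
Marden: 8  (via Kelso)
Jorvik: 9  (via Kelso)
Dunly: 11  (via Jorvik)
Irby: 20  (via Kelso)
Pirton: 23  (via Jorvik)
Neston: 29  (via Irby)
Colne: 34  (via Neston)
Quorn: 36  (via Colne)
Brook: 46  (via Neston)
Eskin: 55  (via Brook)
Shortest route: Kelso–Irby–Neston–Brook–Eskin = 55 min.

55 min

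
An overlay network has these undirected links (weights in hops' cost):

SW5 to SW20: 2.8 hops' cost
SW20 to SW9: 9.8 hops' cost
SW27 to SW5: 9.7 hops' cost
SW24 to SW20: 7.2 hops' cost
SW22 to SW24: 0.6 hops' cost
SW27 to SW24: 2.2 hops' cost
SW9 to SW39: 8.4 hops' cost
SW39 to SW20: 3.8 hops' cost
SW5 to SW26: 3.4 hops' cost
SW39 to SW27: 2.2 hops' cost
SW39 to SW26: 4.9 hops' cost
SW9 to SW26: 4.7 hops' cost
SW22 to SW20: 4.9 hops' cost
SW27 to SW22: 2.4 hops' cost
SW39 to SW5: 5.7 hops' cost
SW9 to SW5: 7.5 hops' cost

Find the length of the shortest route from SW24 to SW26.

9.3 hops' cost

Running Dijkstra from SW24:
SW24: 0
SW22: 0.6  (via SW24)
SW27: 2.2  (via SW24)
SW39: 4.4  (via SW27)
SW20: 5.5  (via SW22)
SW5: 8.3  (via SW20)
SW26: 9.3  (via SW39)
Shortest route: SW24–SW27–SW39–SW26 = 9.3 hops' cost.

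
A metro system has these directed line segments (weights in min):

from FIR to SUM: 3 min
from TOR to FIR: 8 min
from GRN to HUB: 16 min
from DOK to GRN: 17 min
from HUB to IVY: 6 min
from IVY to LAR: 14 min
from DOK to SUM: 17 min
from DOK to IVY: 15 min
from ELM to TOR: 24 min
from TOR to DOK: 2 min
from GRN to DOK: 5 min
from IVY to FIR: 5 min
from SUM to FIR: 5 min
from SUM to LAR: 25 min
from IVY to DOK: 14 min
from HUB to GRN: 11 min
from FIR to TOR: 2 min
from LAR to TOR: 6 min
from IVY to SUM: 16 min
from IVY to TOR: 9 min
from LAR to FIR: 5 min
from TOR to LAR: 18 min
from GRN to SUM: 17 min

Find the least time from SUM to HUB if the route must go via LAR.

Best SUM to LAR: SUM–LAR costing 25
Best LAR to HUB: LAR–TOR–DOK–GRN–HUB costing 41
Total via LAR: 25 + 41 = 66 min.

66 min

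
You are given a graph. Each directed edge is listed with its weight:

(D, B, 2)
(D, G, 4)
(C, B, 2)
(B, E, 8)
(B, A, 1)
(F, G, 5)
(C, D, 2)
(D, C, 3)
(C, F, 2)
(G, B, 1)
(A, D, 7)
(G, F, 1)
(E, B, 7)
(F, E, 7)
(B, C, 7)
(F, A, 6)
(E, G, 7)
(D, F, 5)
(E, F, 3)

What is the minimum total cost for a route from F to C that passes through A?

Shortest F→A: F → A = 6
Best A to C: A → D → C costing 10
Total via A: 6 + 10 = 16.

16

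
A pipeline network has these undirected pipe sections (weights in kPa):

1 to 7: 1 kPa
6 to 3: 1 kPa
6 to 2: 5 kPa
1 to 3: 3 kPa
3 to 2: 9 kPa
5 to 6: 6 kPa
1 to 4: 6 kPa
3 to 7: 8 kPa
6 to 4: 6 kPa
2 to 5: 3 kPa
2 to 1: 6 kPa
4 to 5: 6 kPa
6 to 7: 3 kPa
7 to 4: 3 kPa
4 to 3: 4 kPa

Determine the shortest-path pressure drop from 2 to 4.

Compare a few routes:
2–1–7–4: 6+1+3 = 10
2–5–4: 3+6 = 9
The minimum is 9 kPa via 2–5–4.

9 kPa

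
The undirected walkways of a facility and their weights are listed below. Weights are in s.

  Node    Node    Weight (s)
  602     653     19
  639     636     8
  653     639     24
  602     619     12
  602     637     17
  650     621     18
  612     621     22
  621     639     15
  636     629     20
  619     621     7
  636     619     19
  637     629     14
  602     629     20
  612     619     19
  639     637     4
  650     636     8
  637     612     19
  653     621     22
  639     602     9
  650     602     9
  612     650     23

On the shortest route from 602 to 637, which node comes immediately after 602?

Candidate routes:
602–639–637: 9+4 = 13
602–637: 17 = 17
The minimum is 13 s via 602–639–637.
So from 602 the first move is to 639.

639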